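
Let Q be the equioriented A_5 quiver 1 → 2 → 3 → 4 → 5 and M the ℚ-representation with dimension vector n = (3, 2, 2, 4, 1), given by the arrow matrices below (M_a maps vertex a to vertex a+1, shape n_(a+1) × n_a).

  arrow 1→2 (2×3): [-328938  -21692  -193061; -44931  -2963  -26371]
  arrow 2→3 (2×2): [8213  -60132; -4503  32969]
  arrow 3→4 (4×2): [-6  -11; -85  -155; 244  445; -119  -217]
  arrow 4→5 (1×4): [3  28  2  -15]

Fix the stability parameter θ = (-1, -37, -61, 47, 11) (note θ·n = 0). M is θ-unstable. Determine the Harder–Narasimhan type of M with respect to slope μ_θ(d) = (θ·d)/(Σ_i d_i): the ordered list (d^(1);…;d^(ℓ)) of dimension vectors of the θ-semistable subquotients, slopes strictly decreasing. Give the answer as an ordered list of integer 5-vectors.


Barcode: M ≅ I[1,1], I[1,4], I[1,5], I[4,4]^2. HN layers by μ_θ (4 steps, strictly decreasing):
  μ^(1)=47; μ^(2)=29; μ^(3)=-1; μ^(4)=-33

((0, 0, 0, 3, 0); (0, 0, 0, 1, 1); (1, 0, 0, 0, 0); (2, 2, 2, 0, 0))


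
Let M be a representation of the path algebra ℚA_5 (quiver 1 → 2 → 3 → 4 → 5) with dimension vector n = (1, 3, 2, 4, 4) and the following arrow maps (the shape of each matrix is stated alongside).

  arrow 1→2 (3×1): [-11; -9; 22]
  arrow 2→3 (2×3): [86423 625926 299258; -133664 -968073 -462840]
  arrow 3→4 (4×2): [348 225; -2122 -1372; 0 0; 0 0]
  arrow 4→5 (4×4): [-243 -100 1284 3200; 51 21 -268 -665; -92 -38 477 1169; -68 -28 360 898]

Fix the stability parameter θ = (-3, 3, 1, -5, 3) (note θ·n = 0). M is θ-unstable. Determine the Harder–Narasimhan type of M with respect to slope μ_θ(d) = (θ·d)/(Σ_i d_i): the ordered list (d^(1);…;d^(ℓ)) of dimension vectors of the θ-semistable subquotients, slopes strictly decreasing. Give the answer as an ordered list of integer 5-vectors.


Interval decomposition of M: I[1,5], I[2,2], I[2,5], I[4,5]^2.
HN type (ℓ=4): μ^(1)=3; μ^(2)=-1/3; μ^(3)=-3; μ^(4)=-5

((0, 1, 0, 0, 4); (0, 2, 2, 2, 0); (1, 0, 0, 0, 0); (0, 0, 0, 2, 0))


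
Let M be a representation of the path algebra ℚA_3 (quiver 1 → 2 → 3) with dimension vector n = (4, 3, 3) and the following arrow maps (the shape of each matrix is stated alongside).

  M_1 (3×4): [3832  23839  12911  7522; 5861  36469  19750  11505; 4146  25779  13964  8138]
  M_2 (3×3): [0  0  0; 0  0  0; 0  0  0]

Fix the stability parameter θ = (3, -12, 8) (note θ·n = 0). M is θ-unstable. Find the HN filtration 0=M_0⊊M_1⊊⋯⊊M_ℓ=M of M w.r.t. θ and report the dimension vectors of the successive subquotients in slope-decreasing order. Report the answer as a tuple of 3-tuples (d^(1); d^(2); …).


Via rank(M_{q-1}∘⋯∘M_p): M ≅ I[1,1], I[1,2]^3, I[3,3]^3.
μ_θ-semistable layers: μ^(1)=8; μ^(2)=3; μ^(3)=-9/2

((0, 0, 3); (1, 0, 0); (3, 3, 0))


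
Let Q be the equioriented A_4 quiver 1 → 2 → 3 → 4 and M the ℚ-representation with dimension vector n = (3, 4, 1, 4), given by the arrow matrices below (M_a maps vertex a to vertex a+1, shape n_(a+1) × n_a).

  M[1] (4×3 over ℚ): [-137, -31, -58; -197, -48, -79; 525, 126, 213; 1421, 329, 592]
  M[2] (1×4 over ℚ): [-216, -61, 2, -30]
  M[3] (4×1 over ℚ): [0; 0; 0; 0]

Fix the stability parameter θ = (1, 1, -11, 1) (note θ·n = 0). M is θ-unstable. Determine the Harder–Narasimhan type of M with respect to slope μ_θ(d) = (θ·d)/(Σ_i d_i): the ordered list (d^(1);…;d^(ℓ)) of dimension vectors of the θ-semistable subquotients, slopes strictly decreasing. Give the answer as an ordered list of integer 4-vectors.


Interval decomposition of M: I[1,1], I[1,2], I[1,3], I[2,2]^2, I[4,4]^4.
HN type (ℓ=2): μ^(1)=1; μ^(2)=-3

((2, 3, 0, 4); (1, 1, 1, 0))


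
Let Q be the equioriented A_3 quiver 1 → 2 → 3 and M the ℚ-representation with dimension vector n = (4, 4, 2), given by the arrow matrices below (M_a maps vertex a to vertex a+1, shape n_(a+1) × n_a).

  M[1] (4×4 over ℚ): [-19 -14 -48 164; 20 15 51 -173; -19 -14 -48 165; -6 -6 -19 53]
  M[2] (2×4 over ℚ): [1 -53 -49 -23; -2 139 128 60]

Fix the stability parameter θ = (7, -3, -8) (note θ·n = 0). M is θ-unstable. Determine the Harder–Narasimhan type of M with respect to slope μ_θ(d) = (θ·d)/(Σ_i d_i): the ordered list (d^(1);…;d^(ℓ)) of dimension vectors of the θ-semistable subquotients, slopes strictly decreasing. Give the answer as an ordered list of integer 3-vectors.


Interval decomposition of M: I[1,2]^2, I[1,3]^2.
HN type (ℓ=2): μ^(1)=2; μ^(2)=-4/3

((2, 2, 0); (2, 2, 2))


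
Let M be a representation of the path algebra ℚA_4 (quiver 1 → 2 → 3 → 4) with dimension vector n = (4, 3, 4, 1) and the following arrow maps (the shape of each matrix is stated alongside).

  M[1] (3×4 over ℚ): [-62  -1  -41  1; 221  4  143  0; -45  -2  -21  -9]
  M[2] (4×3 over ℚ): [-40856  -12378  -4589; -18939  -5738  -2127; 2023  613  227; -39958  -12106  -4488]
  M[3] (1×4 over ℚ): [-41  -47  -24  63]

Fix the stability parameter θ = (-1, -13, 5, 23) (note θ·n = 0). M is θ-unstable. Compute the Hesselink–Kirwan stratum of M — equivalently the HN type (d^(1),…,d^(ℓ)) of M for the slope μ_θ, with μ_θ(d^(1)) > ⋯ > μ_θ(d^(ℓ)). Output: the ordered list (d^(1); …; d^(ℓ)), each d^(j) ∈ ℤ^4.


Via rank(M_{q-1}∘⋯∘M_p): M ≅ I[1,1], I[1,3]^2, I[1,4], I[3,3].
μ_θ-semistable layers: μ^(1)=23; μ^(2)=5; μ^(3)=-1; μ^(4)=-7

((0, 0, 0, 1); (0, 0, 4, 0); (1, 0, 0, 0); (3, 3, 0, 0))


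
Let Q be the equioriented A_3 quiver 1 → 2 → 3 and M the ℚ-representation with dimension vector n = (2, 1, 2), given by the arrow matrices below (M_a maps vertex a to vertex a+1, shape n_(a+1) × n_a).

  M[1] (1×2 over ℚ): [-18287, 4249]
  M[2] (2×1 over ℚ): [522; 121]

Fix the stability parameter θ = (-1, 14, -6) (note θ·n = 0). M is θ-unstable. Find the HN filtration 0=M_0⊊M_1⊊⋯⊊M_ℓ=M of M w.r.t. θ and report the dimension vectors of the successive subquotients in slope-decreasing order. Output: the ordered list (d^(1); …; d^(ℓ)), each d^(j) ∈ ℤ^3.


Barcode: M ≅ I[1,1], I[1,3], I[3,3]. HN layers by μ_θ (3 steps, strictly decreasing):
  μ^(1)=4; μ^(2)=-1; μ^(3)=-6

((0, 1, 1); (2, 0, 0); (0, 0, 1))


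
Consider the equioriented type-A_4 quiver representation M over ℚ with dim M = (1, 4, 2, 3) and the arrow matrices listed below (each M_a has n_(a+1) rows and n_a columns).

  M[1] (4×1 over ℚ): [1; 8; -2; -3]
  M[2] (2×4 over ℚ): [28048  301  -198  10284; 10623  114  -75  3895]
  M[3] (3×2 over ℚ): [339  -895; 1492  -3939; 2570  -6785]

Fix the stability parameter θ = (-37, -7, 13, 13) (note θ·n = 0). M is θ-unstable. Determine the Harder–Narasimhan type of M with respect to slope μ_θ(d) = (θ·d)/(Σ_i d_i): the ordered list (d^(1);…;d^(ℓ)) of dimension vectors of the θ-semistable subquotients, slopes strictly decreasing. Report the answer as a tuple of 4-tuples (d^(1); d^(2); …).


Barcode: M ≅ I[1,2], I[2,2], I[2,4]^2, I[4,4]. HN layers by μ_θ (3 steps, strictly decreasing):
  μ^(1)=13; μ^(2)=-7; μ^(3)=-37

((0, 0, 2, 3); (0, 4, 0, 0); (1, 0, 0, 0))


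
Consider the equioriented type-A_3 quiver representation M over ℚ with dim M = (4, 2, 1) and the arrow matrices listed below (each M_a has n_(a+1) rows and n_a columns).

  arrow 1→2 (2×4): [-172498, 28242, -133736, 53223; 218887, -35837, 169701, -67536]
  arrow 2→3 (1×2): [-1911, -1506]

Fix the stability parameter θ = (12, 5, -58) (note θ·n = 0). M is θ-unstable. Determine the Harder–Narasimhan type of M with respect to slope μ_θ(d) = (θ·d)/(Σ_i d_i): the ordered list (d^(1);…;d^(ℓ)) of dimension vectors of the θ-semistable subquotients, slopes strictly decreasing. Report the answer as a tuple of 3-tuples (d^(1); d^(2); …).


Via rank(M_{q-1}∘⋯∘M_p): M ≅ I[1,1]^2, I[1,2], I[1,3].
μ_θ-semistable layers: μ^(1)=12; μ^(2)=17/2; μ^(3)=-41/3

((2, 0, 0); (1, 1, 0); (1, 1, 1))


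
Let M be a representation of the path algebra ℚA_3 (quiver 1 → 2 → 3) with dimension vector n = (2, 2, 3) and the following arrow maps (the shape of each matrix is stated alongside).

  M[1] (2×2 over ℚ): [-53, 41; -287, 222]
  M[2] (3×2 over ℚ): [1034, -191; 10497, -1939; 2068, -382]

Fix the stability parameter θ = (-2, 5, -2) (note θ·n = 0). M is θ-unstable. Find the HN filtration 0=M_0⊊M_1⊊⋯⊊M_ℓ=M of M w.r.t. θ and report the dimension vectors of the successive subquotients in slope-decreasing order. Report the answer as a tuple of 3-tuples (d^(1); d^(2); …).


Via rank(M_{q-1}∘⋯∘M_p): M ≅ I[1,3]^2, I[3,3].
μ_θ-semistable layers: μ^(1)=3/2; μ^(2)=-2

((0, 2, 2); (2, 0, 1))


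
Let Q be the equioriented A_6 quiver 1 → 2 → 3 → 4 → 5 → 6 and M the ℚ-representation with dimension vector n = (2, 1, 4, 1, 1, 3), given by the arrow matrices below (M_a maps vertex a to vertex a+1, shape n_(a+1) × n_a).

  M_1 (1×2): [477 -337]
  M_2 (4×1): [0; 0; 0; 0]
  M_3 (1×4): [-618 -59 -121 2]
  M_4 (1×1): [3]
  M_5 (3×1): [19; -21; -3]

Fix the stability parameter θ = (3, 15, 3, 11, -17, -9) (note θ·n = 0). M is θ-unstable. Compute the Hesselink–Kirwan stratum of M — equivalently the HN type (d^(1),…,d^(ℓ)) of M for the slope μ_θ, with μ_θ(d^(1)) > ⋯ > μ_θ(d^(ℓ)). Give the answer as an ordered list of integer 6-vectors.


Interval decomposition of M: I[1,1], I[1,2], I[3,3]^3, I[3,6], I[6,6]^2.
HN type (ℓ=4): μ^(1)=15; μ^(2)=3; μ^(3)=-3; μ^(4)=-9

((0, 1, 0, 0, 0, 0); (2, 0, 3, 0, 0, 0); (0, 0, 1, 1, 1, 1); (0, 0, 0, 0, 0, 2))


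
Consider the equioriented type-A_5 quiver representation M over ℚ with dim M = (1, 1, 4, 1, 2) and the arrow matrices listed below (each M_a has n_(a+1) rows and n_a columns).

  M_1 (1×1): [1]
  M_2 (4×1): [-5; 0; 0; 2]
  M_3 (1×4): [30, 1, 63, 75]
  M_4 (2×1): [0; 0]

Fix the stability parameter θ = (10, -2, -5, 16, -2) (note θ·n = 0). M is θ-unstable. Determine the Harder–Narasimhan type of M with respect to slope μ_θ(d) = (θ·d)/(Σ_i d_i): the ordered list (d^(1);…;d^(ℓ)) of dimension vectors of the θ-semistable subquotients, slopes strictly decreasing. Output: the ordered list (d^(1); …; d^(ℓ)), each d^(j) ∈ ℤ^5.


Via rank(M_{q-1}∘⋯∘M_p): M ≅ I[1,3], I[3,3]^2, I[3,4], I[5,5]^2.
μ_θ-semistable layers: μ^(1)=16; μ^(2)=1; μ^(3)=-2; μ^(4)=-5

((0, 0, 0, 1, 0); (1, 1, 1, 0, 0); (0, 0, 0, 0, 2); (0, 0, 3, 0, 0))


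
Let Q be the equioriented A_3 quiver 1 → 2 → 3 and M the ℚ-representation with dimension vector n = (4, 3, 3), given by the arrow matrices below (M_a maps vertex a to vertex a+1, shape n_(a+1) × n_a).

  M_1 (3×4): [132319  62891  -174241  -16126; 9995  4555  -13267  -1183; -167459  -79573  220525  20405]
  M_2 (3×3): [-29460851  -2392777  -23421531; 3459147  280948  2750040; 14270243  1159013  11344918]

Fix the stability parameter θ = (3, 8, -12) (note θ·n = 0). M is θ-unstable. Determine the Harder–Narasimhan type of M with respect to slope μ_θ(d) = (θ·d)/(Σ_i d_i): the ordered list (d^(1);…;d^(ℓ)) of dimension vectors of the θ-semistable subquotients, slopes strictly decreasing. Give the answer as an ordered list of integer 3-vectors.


Via rank(M_{q-1}∘⋯∘M_p): M ≅ I[1,1], I[1,3]^3.
μ_θ-semistable layers: μ^(1)=3; μ^(2)=-1/3

((1, 0, 0); (3, 3, 3))


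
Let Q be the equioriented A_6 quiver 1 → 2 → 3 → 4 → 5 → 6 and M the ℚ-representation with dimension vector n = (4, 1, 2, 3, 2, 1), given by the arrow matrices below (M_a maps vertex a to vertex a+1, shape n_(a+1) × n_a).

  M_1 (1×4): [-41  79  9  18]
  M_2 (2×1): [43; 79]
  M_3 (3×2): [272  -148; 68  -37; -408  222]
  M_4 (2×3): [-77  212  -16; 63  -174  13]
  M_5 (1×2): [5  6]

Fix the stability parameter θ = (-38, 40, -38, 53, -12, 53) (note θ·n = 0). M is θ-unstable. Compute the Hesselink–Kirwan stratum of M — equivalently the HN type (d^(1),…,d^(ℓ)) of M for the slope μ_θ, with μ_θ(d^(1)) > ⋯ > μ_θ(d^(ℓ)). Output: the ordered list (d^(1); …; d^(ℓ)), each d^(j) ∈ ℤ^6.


Interval decomposition of M: I[1,1]^3, I[1,4], I[3,3], I[4,5], I[4,6].
HN type (ℓ=4): μ^(1)=53; μ^(2)=41/2; μ^(3)=1; μ^(4)=-38

((0, 0, 0, 1, 0, 1); (0, 0, 0, 2, 2, 0); (0, 1, 1, 0, 0, 0); (4, 0, 1, 0, 0, 0))


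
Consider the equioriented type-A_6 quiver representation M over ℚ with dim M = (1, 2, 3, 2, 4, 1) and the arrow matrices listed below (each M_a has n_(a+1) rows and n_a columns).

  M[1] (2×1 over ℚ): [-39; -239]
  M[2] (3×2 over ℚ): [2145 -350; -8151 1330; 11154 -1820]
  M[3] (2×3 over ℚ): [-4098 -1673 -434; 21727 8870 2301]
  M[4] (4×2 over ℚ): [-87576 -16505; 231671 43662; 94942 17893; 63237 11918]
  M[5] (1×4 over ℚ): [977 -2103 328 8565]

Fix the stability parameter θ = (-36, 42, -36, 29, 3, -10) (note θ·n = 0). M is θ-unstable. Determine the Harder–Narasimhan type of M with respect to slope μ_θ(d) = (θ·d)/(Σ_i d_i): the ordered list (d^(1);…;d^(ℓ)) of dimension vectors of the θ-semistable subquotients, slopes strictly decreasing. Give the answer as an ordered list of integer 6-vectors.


Barcode: M ≅ I[1,6], I[2,2], I[3,3], I[3,5], I[5,5]^2. HN layers by μ_θ (5 steps, strictly decreasing):
  μ^(1)=42; μ^(2)=16; μ^(3)=22/3; μ^(4)=3; μ^(5)=-36

((0, 1, 0, 0, 0, 0); (0, 0, 0, 1, 1, 0); (0, 0, 0, 1, 1, 1); (0, 1, 1, 0, 2, 0); (1, 0, 2, 0, 0, 0))


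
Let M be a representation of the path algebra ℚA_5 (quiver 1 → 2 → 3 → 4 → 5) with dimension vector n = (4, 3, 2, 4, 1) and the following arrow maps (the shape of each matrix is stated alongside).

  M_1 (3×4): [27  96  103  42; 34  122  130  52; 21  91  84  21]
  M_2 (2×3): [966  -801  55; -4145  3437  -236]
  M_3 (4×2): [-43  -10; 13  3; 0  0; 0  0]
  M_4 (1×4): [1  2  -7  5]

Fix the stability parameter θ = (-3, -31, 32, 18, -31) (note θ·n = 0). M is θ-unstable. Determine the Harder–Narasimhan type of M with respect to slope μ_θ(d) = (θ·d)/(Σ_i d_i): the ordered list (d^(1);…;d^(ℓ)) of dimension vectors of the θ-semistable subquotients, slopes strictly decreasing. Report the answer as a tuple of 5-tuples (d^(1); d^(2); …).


Interval decomposition of M: I[1,1], I[1,2], I[1,4], I[1,5], I[4,4]^2.
HN type (ℓ=5): μ^(1)=25; μ^(2)=18; μ^(3)=19/3; μ^(4)=-3; μ^(5)=-17

((0, 0, 1, 1, 0); (0, 0, 0, 2, 0); (0, 0, 1, 1, 1); (1, 0, 0, 0, 0); (3, 3, 0, 0, 0))


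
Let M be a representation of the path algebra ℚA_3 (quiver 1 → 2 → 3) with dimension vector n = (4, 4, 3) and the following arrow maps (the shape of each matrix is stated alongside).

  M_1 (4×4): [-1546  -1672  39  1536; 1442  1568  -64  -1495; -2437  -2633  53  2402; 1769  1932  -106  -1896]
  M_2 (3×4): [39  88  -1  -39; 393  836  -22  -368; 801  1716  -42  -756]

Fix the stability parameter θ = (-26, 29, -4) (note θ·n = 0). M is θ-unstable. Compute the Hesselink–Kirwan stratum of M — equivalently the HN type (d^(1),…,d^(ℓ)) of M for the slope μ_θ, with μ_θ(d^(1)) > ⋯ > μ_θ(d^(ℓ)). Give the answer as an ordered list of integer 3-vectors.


Interval decomposition of M: I[1,2]^2, I[1,3]^2, I[3,3].
HN type (ℓ=4): μ^(1)=29; μ^(2)=25/2; μ^(3)=-4; μ^(4)=-26

((0, 2, 0); (0, 2, 2); (0, 0, 1); (4, 0, 0))


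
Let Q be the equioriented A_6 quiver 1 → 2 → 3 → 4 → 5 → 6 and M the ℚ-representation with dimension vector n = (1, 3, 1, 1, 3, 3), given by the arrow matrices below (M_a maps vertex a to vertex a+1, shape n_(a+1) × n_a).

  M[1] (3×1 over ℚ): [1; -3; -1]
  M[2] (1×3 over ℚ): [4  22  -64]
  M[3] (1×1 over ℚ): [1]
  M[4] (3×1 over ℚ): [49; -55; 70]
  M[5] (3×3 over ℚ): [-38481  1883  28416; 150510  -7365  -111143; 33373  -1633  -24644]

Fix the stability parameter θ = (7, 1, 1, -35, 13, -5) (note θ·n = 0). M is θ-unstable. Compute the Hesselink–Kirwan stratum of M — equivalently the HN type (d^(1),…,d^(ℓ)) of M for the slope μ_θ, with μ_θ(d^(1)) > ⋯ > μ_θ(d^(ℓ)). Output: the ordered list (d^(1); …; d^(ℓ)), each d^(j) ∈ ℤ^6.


Via rank(M_{q-1}∘⋯∘M_p): M ≅ I[1,6], I[2,2]^2, I[5,6]^2.
μ_θ-semistable layers: μ^(1)=4; μ^(2)=1; μ^(3)=-13/2

((0, 0, 0, 0, 3, 3); (0, 2, 0, 0, 0, 0); (1, 1, 1, 1, 0, 0))


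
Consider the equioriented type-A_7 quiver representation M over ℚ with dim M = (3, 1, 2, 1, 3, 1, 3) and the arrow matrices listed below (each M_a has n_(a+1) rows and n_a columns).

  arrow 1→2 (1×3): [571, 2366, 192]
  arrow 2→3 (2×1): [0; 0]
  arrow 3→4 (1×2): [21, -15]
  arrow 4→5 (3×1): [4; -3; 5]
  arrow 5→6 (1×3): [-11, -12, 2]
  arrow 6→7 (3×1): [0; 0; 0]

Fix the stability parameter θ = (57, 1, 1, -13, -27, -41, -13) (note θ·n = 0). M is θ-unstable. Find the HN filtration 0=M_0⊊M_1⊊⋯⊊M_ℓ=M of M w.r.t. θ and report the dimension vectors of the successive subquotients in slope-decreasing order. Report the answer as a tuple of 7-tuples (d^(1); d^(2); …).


Via rank(M_{q-1}∘⋯∘M_p): M ≅ I[1,1]^2, I[1,2], I[3,3], I[3,6], I[5,5]^2, I[7,7]^3.
μ_θ-semistable layers: μ^(1)=57; μ^(2)=29; μ^(3)=1; μ^(4)=-13; μ^(5)=-20; μ^(6)=-27

((2, 0, 0, 0, 0, 0, 0); (1, 1, 0, 0, 0, 0, 0); (0, 0, 1, 0, 0, 0, 0); (0, 0, 0, 0, 0, 0, 3); (0, 0, 1, 1, 1, 1, 0); (0, 0, 0, 0, 2, 0, 0))


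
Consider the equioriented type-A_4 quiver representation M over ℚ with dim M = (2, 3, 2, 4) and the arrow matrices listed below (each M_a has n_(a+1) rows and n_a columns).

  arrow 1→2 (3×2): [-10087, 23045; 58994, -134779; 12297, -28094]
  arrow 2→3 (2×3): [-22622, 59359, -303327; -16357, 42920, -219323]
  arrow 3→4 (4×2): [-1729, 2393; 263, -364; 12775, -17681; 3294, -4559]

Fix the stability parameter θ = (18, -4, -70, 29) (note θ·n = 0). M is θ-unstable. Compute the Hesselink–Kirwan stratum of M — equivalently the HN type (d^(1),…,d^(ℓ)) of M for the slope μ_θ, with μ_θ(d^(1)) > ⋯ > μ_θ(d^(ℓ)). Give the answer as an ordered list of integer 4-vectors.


Interval decomposition of M: I[1,4]^2, I[2,2], I[4,4]^2.
HN type (ℓ=3): μ^(1)=29; μ^(2)=-4; μ^(3)=-56/3

((0, 0, 0, 4); (0, 1, 0, 0); (2, 2, 2, 0))


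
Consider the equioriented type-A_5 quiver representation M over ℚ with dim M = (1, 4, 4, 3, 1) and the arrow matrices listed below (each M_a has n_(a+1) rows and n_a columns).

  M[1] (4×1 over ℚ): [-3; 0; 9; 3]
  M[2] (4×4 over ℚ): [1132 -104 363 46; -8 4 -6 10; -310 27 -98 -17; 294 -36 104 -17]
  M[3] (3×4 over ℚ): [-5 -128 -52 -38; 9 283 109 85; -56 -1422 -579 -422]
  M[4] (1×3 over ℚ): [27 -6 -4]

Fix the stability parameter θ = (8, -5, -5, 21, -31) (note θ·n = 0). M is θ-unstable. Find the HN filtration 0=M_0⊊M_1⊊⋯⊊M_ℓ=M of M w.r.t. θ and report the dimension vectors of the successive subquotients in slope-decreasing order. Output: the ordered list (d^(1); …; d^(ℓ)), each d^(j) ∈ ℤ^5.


Via rank(M_{q-1}∘⋯∘M_p): M ≅ I[1,5], I[2,3], I[2,4]^2.
μ_θ-semistable layers: μ^(1)=21; μ^(2)=-12/5; μ^(3)=-5

((0, 0, 0, 2, 0); (1, 1, 1, 1, 1); (0, 3, 3, 0, 0))


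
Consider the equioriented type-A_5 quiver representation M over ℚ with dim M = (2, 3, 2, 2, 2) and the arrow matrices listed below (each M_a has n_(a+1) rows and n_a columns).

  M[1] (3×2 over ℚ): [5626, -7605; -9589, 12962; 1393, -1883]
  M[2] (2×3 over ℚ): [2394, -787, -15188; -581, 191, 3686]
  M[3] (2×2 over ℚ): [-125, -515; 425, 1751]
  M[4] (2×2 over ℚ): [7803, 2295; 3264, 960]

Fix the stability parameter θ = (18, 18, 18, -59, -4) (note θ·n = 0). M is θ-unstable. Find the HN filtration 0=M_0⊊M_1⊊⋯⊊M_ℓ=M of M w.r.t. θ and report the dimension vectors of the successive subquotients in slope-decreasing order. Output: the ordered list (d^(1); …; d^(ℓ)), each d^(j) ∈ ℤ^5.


Via rank(M_{q-1}∘⋯∘M_p): M ≅ I[1,3], I[1,4], I[2,2], I[4,5], I[5,5].
μ_θ-semistable layers: μ^(1)=18; μ^(2)=-5/4; μ^(3)=-4; μ^(4)=-59

((1, 2, 1, 0, 0); (1, 1, 1, 1, 0); (0, 0, 0, 0, 2); (0, 0, 0, 1, 0))


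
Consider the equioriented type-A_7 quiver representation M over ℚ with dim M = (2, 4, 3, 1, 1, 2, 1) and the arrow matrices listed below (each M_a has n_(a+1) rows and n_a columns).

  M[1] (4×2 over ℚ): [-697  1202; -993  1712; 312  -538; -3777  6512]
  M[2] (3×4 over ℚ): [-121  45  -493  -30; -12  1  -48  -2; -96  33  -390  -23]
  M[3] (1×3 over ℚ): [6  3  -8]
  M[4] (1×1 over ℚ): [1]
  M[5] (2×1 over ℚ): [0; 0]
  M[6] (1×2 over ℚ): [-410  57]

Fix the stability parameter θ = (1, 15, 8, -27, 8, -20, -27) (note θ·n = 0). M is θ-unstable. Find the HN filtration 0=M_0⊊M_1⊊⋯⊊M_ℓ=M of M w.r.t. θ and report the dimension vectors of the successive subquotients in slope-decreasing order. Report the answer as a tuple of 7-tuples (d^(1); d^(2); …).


Barcode: M ≅ I[1,3], I[1,5], I[2,2], I[2,3], I[6,6], I[6,7]. HN layers by μ_θ (7 steps, strictly decreasing):
  μ^(1)=15; μ^(2)=23/2; μ^(3)=8; μ^(4)=1; μ^(5)=-3/4; μ^(6)=-20; μ^(7)=-47/2

((0, 1, 0, 0, 0, 0, 0); (0, 2, 2, 0, 0, 0, 0); (0, 0, 0, 0, 1, 0, 0); (1, 0, 0, 0, 0, 0, 0); (1, 1, 1, 1, 0, 0, 0); (0, 0, 0, 0, 0, 1, 0); (0, 0, 0, 0, 0, 1, 1))


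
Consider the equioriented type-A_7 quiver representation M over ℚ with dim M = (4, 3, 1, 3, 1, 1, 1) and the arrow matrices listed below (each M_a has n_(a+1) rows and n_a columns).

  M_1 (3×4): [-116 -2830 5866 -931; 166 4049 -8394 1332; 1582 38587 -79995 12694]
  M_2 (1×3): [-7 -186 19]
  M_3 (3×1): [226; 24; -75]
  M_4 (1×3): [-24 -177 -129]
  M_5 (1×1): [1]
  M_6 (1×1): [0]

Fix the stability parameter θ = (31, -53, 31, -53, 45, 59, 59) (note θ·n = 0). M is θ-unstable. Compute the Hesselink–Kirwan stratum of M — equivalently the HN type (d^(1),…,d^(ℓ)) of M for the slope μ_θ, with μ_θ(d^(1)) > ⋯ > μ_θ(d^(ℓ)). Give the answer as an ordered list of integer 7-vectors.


Interval decomposition of M: I[1,1], I[1,2]^2, I[1,6], I[4,4]^2, I[7,7].
HN type (ℓ=5): μ^(1)=59; μ^(2)=45; μ^(3)=31; μ^(4)=-11; μ^(5)=-53

((0, 0, 0, 0, 0, 1, 1); (0, 0, 0, 0, 1, 0, 0); (1, 0, 0, 0, 0, 0, 0); (3, 3, 1, 1, 0, 0, 0); (0, 0, 0, 2, 0, 0, 0))


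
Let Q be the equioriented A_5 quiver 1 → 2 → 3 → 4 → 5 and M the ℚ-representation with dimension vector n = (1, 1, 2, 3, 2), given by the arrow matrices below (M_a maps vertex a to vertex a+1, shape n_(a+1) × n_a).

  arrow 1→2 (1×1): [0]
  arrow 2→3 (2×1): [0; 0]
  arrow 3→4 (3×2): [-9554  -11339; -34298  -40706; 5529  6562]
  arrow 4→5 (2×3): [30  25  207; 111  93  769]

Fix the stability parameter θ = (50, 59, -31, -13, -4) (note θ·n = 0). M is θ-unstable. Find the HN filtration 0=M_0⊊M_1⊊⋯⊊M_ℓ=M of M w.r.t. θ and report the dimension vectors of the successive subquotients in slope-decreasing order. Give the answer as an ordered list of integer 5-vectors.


Interval decomposition of M: I[1,1], I[2,2], I[3,5]^2, I[4,4].
HN type (ℓ=5): μ^(1)=59; μ^(2)=50; μ^(3)=-4; μ^(4)=-13; μ^(5)=-31

((0, 1, 0, 0, 0); (1, 0, 0, 0, 0); (0, 0, 0, 0, 2); (0, 0, 0, 3, 0); (0, 0, 2, 0, 0))


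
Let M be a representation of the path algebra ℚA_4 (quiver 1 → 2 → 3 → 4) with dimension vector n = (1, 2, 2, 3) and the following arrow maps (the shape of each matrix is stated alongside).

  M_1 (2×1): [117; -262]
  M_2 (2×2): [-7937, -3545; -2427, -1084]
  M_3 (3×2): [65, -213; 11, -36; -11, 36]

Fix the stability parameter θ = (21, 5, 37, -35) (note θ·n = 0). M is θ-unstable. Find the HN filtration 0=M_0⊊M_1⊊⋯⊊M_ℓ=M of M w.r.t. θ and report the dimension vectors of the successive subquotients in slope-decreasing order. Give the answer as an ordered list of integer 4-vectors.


Interval decomposition of M: I[1,4], I[2,4], I[4,4].
HN type (ℓ=3): μ^(1)=7; μ^(2)=7/3; μ^(3)=-35

((1, 1, 1, 1); (0, 1, 1, 1); (0, 0, 0, 1))


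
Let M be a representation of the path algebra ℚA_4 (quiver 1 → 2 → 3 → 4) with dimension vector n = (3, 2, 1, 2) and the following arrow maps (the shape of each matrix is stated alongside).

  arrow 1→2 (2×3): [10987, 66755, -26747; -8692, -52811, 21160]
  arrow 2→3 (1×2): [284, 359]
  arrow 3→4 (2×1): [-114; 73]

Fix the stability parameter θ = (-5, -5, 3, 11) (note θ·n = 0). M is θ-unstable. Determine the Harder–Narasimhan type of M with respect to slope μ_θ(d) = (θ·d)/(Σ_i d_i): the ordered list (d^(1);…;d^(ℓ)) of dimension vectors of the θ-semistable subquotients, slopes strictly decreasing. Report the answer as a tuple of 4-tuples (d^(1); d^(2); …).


Interval decomposition of M: I[1,1], I[1,2], I[1,4], I[4,4].
HN type (ℓ=3): μ^(1)=11; μ^(2)=3; μ^(3)=-5

((0, 0, 0, 2); (0, 0, 1, 0); (3, 2, 0, 0))


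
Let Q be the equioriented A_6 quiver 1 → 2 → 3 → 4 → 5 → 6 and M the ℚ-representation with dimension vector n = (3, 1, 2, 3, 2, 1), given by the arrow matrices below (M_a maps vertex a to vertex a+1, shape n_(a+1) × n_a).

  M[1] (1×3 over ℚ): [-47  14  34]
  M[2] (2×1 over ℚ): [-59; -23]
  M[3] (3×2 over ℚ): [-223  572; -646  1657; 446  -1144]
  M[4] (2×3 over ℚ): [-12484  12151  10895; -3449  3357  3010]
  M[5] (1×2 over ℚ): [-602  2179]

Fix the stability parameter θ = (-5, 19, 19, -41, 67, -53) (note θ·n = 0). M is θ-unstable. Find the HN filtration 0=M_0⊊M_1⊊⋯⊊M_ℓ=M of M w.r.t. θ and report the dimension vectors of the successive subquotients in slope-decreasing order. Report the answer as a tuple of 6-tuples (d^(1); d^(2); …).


Via rank(M_{q-1}∘⋯∘M_p): M ≅ I[1,1]^2, I[1,5], I[3,6], I[4,4].
μ_θ-semistable layers: μ^(1)=67; μ^(2)=7; μ^(3)=-1; μ^(4)=-5; μ^(5)=-11; μ^(6)=-41

((0, 0, 0, 0, 1, 0); (0, 0, 0, 0, 1, 1); (0, 1, 1, 1, 0, 0); (3, 0, 0, 0, 0, 0); (0, 0, 1, 1, 0, 0); (0, 0, 0, 1, 0, 0))


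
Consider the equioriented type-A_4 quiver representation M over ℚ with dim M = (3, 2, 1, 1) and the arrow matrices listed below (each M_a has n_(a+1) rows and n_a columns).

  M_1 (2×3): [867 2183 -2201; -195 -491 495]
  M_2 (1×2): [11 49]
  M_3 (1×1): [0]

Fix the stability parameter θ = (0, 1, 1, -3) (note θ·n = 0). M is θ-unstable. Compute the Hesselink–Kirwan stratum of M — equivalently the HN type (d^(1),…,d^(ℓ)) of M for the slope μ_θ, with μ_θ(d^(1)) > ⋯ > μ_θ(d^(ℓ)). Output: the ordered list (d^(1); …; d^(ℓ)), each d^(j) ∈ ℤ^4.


Interval decomposition of M: I[1,1], I[1,2], I[1,3], I[4,4].
HN type (ℓ=3): μ^(1)=1; μ^(2)=0; μ^(3)=-3

((0, 2, 1, 0); (3, 0, 0, 0); (0, 0, 0, 1))


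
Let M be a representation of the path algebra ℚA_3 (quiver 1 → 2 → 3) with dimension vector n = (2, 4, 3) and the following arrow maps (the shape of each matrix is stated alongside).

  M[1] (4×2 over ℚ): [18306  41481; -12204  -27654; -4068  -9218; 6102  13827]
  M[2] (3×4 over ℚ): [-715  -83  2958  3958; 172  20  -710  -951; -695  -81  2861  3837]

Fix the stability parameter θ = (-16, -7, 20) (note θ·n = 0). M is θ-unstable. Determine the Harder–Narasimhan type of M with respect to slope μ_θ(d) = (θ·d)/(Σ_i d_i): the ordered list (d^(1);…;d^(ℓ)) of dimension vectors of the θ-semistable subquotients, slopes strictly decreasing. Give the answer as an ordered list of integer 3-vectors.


Interval decomposition of M: I[1,1], I[1,3], I[2,2], I[2,3]^2.
HN type (ℓ=3): μ^(1)=20; μ^(2)=-7; μ^(3)=-16

((0, 0, 3); (0, 4, 0); (2, 0, 0))


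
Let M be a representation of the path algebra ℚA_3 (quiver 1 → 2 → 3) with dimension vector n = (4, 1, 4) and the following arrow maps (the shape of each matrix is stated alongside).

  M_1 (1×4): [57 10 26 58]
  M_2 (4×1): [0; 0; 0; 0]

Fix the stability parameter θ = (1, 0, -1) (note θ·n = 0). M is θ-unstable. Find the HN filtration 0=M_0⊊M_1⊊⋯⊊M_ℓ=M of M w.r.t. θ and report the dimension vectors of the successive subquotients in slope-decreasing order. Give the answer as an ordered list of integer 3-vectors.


Interval decomposition of M: I[1,1]^3, I[1,2], I[3,3]^4.
HN type (ℓ=3): μ^(1)=1; μ^(2)=1/2; μ^(3)=-1

((3, 0, 0); (1, 1, 0); (0, 0, 4))


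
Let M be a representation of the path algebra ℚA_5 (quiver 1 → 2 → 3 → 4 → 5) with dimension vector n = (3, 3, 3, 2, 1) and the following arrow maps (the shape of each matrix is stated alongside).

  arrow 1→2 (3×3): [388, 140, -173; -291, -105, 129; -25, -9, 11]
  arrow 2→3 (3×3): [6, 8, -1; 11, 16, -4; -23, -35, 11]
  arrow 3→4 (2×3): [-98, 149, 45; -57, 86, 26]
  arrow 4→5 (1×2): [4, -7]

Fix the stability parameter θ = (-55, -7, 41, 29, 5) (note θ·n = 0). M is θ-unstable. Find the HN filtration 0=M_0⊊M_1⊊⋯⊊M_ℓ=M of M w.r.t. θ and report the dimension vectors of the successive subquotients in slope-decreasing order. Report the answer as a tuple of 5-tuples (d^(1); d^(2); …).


Barcode: M ≅ I[1,3], I[1,4], I[1,5]. HN layers by μ_θ (5 steps, strictly decreasing):
  μ^(1)=41; μ^(2)=35; μ^(3)=25; μ^(4)=-7; μ^(5)=-55

((0, 0, 1, 0, 0); (0, 0, 1, 1, 0); (0, 0, 1, 1, 1); (0, 3, 0, 0, 0); (3, 0, 0, 0, 0))


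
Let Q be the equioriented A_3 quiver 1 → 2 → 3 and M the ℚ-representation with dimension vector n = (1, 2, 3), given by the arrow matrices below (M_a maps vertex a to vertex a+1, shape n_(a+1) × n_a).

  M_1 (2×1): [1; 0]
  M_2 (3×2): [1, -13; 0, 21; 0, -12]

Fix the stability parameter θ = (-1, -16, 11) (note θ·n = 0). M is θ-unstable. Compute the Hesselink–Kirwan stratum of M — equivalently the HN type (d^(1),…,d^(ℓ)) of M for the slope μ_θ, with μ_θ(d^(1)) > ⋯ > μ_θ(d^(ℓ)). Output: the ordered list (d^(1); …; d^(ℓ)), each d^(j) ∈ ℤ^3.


Interval decomposition of M: I[1,3], I[2,3], I[3,3].
HN type (ℓ=3): μ^(1)=11; μ^(2)=-17/2; μ^(3)=-16

((0, 0, 3); (1, 1, 0); (0, 1, 0))


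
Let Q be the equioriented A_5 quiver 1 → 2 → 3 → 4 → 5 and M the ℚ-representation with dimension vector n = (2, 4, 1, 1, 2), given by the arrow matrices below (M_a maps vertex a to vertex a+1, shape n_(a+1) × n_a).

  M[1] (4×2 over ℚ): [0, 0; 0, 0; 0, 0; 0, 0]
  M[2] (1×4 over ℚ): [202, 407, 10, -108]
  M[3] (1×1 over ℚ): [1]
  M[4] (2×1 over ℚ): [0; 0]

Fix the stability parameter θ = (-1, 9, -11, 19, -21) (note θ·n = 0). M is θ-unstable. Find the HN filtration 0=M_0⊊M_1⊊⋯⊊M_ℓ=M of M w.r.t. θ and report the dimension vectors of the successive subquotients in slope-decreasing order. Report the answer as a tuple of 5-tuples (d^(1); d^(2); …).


Barcode: M ≅ I[1,1]^2, I[2,2]^3, I[2,4], I[5,5]^2. HN layers by μ_θ (4 steps, strictly decreasing):
  μ^(1)=19; μ^(2)=9; μ^(3)=-1; μ^(4)=-21

((0, 0, 0, 1, 0); (0, 3, 0, 0, 0); (2, 1, 1, 0, 0); (0, 0, 0, 0, 2))


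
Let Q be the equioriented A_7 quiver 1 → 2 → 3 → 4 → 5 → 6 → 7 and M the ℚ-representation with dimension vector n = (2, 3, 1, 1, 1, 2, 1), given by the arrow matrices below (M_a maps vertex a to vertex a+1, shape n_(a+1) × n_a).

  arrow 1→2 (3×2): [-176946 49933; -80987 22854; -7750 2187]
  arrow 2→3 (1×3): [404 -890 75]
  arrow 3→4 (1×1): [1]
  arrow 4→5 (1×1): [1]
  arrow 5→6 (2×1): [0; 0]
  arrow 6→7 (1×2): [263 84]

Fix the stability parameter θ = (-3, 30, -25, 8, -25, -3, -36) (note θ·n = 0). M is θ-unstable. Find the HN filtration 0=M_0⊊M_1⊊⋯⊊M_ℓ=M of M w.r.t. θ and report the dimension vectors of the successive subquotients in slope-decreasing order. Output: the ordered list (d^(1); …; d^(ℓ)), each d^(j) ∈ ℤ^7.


Via rank(M_{q-1}∘⋯∘M_p): M ≅ I[1,2], I[1,5], I[2,2], I[6,6], I[6,7].
μ_θ-semistable layers: μ^(1)=30; μ^(2)=-3; μ^(3)=-39/2

((0, 2, 0, 0, 0, 0, 0); (2, 1, 1, 1, 1, 1, 0); (0, 0, 0, 0, 0, 1, 1))


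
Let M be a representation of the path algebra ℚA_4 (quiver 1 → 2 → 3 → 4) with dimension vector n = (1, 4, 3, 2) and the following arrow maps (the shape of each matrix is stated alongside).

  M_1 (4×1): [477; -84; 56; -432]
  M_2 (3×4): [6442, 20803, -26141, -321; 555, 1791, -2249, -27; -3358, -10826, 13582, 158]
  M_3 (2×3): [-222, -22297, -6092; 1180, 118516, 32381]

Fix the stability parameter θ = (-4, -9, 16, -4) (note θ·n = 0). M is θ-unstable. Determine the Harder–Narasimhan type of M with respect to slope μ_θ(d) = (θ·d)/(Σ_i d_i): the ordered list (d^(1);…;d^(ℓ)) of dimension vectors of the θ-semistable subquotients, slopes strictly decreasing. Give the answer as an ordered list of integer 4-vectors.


Interval decomposition of M: I[1,4], I[2,2], I[2,3], I[2,4].
HN type (ℓ=4): μ^(1)=16; μ^(2)=6; μ^(3)=-13/2; μ^(4)=-9

((0, 0, 1, 0); (0, 0, 2, 2); (1, 1, 0, 0); (0, 3, 0, 0))


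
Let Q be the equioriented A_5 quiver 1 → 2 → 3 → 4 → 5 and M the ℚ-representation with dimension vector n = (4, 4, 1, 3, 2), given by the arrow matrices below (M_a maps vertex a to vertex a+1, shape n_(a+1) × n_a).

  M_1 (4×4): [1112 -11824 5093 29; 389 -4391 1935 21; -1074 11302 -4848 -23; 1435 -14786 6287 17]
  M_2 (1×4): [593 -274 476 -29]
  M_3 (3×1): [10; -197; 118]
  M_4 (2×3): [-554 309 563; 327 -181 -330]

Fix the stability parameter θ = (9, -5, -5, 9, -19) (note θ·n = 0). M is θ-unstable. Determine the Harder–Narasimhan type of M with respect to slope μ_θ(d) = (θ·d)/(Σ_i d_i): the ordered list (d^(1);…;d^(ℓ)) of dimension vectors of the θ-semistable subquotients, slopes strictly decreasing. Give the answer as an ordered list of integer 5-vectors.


Via rank(M_{q-1}∘⋯∘M_p): M ≅ I[1,2]^3, I[1,5], I[4,4], I[4,5].
μ_θ-semistable layers: μ^(1)=9; μ^(2)=2; μ^(3)=-11/5; μ^(4)=-5

((0, 0, 0, 1, 0); (3, 3, 0, 0, 0); (1, 1, 1, 1, 1); (0, 0, 0, 1, 1))


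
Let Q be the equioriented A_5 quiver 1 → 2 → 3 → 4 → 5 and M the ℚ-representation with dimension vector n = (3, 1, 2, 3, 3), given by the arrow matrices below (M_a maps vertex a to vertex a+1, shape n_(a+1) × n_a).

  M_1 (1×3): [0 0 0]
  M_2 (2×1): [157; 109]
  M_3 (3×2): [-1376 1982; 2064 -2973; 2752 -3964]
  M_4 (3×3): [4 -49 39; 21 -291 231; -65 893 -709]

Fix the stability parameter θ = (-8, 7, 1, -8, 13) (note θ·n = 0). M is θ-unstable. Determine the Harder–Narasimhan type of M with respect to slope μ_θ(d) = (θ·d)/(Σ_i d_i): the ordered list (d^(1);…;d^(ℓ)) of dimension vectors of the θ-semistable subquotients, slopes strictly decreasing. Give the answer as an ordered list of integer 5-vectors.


Interval decomposition of M: I[1,1]^3, I[2,5], I[3,3], I[4,4], I[4,5], I[5,5].
HN type (ℓ=4): μ^(1)=13; μ^(2)=1; μ^(3)=0; μ^(4)=-8

((0, 0, 0, 0, 3); (0, 0, 1, 0, 0); (0, 1, 1, 1, 0); (3, 0, 0, 2, 0))


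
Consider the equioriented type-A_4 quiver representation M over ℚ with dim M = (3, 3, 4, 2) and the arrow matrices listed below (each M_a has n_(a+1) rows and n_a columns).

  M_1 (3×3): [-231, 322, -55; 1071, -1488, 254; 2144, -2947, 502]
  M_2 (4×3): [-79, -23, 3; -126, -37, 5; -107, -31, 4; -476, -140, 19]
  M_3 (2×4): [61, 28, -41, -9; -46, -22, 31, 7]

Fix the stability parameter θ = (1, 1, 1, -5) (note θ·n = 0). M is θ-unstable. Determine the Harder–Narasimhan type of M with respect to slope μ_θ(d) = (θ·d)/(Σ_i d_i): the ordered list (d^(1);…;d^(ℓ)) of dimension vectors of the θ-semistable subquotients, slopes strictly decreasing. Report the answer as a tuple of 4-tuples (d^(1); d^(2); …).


Interval decomposition of M: I[1,3]^2, I[1,4], I[3,4].
HN type (ℓ=3): μ^(1)=1; μ^(2)=-1/2; μ^(3)=-2

((2, 2, 2, 0); (1, 1, 1, 1); (0, 0, 1, 1))


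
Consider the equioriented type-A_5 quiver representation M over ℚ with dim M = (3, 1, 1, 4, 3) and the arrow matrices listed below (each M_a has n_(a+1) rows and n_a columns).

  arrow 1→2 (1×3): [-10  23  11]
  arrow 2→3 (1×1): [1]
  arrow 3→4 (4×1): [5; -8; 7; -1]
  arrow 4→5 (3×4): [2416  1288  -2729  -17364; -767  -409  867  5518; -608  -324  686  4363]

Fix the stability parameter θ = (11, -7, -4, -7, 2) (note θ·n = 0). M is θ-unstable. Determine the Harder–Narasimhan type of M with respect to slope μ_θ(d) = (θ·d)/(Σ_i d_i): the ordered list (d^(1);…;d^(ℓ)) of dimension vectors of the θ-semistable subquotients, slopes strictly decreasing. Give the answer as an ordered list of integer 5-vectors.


Barcode: M ≅ I[1,1]^2, I[1,5], I[4,4], I[4,5]^2. HN layers by μ_θ (4 steps, strictly decreasing):
  μ^(1)=11; μ^(2)=2; μ^(3)=-7/4; μ^(4)=-7

((2, 0, 0, 0, 0); (0, 0, 0, 0, 3); (1, 1, 1, 1, 0); (0, 0, 0, 3, 0))


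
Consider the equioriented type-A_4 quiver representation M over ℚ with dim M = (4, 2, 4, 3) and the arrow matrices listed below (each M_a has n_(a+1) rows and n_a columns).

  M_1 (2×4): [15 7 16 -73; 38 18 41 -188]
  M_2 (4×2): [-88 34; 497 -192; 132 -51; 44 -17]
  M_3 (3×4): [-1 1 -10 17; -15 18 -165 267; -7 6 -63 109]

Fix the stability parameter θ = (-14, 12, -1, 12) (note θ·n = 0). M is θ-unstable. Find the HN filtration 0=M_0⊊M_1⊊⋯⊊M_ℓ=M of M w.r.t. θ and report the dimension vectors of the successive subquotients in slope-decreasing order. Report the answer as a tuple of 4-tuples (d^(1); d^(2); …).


Interval decomposition of M: I[1,1]^2, I[1,3], I[1,4], I[3,4]^2.
HN type (ℓ=4): μ^(1)=12; μ^(2)=11/2; μ^(3)=-1; μ^(4)=-14

((0, 0, 0, 3); (0, 2, 2, 0); (0, 0, 2, 0); (4, 0, 0, 0))


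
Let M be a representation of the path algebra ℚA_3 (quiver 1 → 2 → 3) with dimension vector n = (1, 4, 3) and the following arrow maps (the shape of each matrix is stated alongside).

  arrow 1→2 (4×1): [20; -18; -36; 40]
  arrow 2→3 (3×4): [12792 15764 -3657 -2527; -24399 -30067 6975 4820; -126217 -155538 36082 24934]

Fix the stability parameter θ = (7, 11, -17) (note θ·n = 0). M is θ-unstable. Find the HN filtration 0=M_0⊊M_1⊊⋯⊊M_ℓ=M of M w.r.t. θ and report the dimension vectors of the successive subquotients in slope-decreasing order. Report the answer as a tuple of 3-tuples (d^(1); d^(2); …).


Barcode: M ≅ I[1,3], I[2,2], I[2,3]^2. HN layers by μ_θ (3 steps, strictly decreasing):
  μ^(1)=11; μ^(2)=1/3; μ^(3)=-3

((0, 1, 0); (1, 1, 1); (0, 2, 2))


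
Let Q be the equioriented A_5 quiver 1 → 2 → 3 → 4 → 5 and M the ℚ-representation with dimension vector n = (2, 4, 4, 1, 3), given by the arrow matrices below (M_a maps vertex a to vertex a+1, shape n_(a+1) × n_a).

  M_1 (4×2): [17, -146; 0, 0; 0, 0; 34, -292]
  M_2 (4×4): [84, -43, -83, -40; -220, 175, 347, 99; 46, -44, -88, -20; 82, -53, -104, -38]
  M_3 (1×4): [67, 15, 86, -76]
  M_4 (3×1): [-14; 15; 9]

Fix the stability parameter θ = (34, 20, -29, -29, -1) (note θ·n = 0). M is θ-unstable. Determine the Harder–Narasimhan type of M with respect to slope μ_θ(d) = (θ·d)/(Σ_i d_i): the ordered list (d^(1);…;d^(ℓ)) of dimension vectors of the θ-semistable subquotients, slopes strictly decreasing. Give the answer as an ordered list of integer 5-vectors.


Barcode: M ≅ I[1,1], I[1,5], I[2,3]^3, I[5,5]^2. HN layers by μ_θ (3 steps, strictly decreasing):
  μ^(1)=34; μ^(2)=-1; μ^(3)=-9/2

((1, 0, 0, 0, 0); (1, 1, 1, 1, 3); (0, 3, 3, 0, 0))


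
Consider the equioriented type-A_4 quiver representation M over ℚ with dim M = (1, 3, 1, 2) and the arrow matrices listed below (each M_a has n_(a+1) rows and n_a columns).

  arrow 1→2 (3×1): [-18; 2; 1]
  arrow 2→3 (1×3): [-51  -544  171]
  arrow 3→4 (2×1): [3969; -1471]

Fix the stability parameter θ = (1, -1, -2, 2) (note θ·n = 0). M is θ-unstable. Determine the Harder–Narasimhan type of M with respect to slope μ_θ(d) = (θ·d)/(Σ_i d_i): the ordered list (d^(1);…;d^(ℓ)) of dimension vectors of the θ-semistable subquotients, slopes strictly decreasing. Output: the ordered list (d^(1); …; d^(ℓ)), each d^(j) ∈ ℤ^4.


Barcode: M ≅ I[1,4], I[2,2]^2, I[4,4]. HN layers by μ_θ (3 steps, strictly decreasing):
  μ^(1)=2; μ^(2)=-2/3; μ^(3)=-1

((0, 0, 0, 2); (1, 1, 1, 0); (0, 2, 0, 0))


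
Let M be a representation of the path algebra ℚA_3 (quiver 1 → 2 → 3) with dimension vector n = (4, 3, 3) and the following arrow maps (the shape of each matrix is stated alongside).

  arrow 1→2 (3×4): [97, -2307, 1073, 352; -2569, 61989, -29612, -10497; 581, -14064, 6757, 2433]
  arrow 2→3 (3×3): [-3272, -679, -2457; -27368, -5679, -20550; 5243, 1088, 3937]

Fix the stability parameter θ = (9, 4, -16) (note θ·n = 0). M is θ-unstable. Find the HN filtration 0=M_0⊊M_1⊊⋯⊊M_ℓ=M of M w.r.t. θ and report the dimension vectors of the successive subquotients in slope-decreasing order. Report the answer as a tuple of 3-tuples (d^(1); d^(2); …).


Interval decomposition of M: I[1,1], I[1,3]^3.
HN type (ℓ=2): μ^(1)=9; μ^(2)=-1

((1, 0, 0); (3, 3, 3))
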